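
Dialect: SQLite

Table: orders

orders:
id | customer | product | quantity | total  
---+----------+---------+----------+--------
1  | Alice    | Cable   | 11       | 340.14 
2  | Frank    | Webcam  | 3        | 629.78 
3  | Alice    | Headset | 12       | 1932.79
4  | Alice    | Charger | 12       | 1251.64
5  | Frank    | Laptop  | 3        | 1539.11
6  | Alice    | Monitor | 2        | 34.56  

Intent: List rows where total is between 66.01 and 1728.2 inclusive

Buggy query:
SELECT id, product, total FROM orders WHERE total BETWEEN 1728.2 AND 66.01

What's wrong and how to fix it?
Bug: BETWEEN expects the lower bound first; with 1728.2 AND 66.01 the range is empty

Fix: Swap the bounds so the smaller value comes first

Corrected query:
SELECT id, product, total FROM orders WHERE total BETWEEN 66.01 AND 1728.2

Result:
id | product | total  
---+---------+--------
1  | Cable   | 340.14 
2  | Webcam  | 629.78 
4  | Charger | 1251.64
5  | Laptop  | 1539.11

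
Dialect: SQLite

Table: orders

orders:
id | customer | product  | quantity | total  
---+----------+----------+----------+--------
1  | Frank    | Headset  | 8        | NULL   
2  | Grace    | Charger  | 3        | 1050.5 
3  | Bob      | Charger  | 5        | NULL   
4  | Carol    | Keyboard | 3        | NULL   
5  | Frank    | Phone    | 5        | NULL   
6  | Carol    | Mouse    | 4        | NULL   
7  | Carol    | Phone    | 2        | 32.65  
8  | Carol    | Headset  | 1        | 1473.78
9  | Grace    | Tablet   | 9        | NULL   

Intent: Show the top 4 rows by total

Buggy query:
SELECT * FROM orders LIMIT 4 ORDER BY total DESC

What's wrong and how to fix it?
Bug: ORDER BY cannot follow LIMIT; LIMIT is the final clause

Fix: Swap the clauses: ORDER BY first, then LIMIT

Corrected query:
SELECT * FROM orders ORDER BY total DESC LIMIT 4

Result:
id | customer | product | quantity | total  
---+----------+---------+----------+--------
8  | Carol    | Headset | 1        | 1473.78
2  | Grace    | Charger | 3        | 1050.5 
7  | Carol    | Phone   | 2        | 32.65  
1  | Frank    | Headset | 8        | NULL   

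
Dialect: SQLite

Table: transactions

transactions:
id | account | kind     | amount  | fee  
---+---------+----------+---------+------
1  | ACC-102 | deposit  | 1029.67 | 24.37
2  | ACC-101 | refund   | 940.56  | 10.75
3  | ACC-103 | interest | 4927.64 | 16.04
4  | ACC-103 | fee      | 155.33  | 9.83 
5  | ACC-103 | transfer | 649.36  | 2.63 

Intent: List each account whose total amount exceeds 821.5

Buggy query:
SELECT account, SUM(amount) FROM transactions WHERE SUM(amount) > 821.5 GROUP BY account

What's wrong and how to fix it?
Bug: Aggregate functions cannot appear in a WHERE clause

Fix: Use HAVING (which filters groups after aggregation) instead of WHERE

Corrected query:
SELECT account, SUM(amount) FROM transactions GROUP BY account HAVING SUM(amount) > 821.5

Result:
account | SUM(amount)
--------+------------
ACC-101 | 940.56     
ACC-102 | 1029.67    
ACC-103 | 5732.33    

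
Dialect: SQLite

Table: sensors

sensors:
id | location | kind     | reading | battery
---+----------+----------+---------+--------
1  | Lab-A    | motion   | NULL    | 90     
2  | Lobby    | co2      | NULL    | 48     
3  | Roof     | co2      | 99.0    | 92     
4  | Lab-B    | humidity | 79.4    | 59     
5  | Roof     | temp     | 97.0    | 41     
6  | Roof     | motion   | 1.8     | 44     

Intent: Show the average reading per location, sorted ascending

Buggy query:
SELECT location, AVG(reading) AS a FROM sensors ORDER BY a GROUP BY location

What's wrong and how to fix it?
Bug: ORDER BY appears before GROUP BY; SQL clause order requires GROUP BY first

Fix: Reorder: SELECT … FROM … GROUP BY … ORDER BY …

Corrected query:
SELECT location, AVG(reading) AS a FROM sensors GROUP BY location ORDER BY a

Result:
location | a        
---------+----------
Lab-A    | NULL     
Lobby    | NULL     
Roof     | 65.933333
Lab-B    | 79.4     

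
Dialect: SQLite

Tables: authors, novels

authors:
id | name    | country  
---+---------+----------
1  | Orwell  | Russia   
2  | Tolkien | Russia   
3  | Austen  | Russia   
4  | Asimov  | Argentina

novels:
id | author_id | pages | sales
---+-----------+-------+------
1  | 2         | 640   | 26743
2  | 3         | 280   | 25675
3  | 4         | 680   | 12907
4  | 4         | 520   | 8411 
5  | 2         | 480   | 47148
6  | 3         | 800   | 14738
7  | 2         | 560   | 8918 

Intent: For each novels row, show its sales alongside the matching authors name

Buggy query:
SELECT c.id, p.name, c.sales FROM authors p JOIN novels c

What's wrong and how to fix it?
Bug: Missing join condition: each novels row is matched to all authors rows instead of just its own

Fix: Add ON c.author_id = p.id to the JOIN

Corrected query:
SELECT c.id, p.name, c.sales FROM authors p JOIN novels c ON c.author_id = p.id

Result:
id | name    | sales
---+---------+------
1  | Tolkien | 26743
2  | Austen  | 25675
3  | Asimov  | 12907
4  | Asimov  | 8411 
5  | Tolkien | 47148
6  | Austen  | 14738
7  | Tolkien | 8918 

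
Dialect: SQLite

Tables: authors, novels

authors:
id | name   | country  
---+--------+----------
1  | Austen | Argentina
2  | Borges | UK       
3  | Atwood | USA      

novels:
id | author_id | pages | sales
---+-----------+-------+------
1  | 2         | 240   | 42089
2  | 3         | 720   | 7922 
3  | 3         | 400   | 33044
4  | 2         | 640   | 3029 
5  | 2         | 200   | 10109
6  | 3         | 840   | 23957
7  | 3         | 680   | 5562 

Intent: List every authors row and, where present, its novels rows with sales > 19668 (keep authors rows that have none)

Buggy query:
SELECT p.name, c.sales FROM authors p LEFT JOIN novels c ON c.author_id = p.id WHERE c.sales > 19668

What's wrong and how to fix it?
Bug: Filtering c.sales in WHERE discards the NULL rows produced by LEFT JOIN, turning it into an inner join

Fix: Move the right-table condition into the ON clause so unmatched parents are kept

Corrected query:
SELECT p.name, c.sales FROM authors p LEFT JOIN novels c ON c.author_id = p.id AND c.sales > 19668

Result:
name   | sales
-------+------
Austen | NULL 
Borges | 42089
Atwood | 23957
Atwood | 33044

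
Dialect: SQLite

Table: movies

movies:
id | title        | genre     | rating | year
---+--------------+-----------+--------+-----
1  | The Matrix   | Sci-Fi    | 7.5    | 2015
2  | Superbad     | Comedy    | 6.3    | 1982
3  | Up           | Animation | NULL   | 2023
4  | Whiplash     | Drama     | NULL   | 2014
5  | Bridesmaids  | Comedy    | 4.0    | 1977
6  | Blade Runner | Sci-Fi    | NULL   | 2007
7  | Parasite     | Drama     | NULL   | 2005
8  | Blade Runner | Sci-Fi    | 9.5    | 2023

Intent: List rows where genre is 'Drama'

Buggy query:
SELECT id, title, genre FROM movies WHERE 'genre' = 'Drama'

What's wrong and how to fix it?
Bug: 'genre' in single quotes is a string literal, not the column; the comparison is literal-vs-literal and never true

Fix: Reference the column as genre without single quotes

Corrected query:
SELECT id, title, genre FROM movies WHERE genre = 'Drama'

Result:
id | title    | genre
---+----------+------
4  | Whiplash | Drama
7  | Parasite | Drama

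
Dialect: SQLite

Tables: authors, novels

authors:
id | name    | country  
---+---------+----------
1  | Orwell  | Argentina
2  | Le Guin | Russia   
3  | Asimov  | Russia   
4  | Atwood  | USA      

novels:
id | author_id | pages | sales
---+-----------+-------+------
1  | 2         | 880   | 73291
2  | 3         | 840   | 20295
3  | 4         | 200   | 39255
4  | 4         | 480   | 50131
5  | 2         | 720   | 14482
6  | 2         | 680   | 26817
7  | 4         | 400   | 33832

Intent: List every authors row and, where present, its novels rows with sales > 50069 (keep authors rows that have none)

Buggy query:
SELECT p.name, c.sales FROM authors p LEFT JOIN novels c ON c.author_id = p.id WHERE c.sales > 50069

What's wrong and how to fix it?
Bug: Filtering c.sales in WHERE discards the NULL rows produced by LEFT JOIN, turning it into an inner join

Fix: Move the right-table condition into the ON clause so unmatched parents are kept

Corrected query:
SELECT p.name, c.sales FROM authors p LEFT JOIN novels c ON c.author_id = p.id AND c.sales > 50069

Result:
name    | sales
--------+------
Orwell  | NULL 
Le Guin | 73291
Asimov  | NULL 
Atwood  | 50131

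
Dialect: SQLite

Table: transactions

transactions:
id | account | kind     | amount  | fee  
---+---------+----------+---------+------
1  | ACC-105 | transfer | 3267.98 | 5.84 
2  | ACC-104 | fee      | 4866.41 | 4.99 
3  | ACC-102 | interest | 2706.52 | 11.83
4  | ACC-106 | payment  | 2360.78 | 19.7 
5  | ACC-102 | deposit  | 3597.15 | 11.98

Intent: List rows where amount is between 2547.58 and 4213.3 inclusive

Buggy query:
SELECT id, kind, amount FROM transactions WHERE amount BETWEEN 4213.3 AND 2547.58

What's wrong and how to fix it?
Bug: BETWEEN expects the lower bound first; with 4213.3 AND 2547.58 the range is empty

Fix: Swap the bounds so the smaller value comes first

Corrected query:
SELECT id, kind, amount FROM transactions WHERE amount BETWEEN 2547.58 AND 4213.3

Result:
id | kind     | amount 
---+----------+--------
1  | transfer | 3267.98
3  | interest | 2706.52
5  | deposit  | 3597.15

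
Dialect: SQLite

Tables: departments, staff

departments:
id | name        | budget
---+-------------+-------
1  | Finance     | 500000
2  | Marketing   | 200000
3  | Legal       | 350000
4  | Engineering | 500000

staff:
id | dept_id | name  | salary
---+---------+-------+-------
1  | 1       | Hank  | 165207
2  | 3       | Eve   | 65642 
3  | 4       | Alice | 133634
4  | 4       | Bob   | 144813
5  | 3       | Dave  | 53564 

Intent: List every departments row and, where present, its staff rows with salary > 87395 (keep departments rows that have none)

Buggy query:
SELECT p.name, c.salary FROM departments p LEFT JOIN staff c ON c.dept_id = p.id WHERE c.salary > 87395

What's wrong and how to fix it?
Bug: Filtering c.salary in WHERE discards the NULL rows produced by LEFT JOIN, turning it into an inner join

Fix: Put 'c.salary > 87395' in the JOIN's ON clause instead of WHERE

Corrected query:
SELECT p.name, c.salary FROM departments p LEFT JOIN staff c ON c.dept_id = p.id AND c.salary > 87395

Result:
name        | salary
------------+-------
Finance     | 165207
Marketing   | NULL  
Legal       | NULL  
Engineering | 133634
Engineering | 144813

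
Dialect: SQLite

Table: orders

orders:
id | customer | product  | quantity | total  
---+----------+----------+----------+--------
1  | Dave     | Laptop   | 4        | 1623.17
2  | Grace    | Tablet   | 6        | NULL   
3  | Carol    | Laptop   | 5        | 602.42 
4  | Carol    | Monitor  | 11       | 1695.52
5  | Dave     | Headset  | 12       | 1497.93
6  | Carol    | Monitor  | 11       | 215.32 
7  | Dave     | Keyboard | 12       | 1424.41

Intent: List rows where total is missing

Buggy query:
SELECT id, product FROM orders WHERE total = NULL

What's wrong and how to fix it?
Bug: Comparing to NULL with '=' never matches; NULL = NULL is unknown, not true

Fix: Replace '= NULL' with 'IS NULL'

Corrected query:
SELECT id, product FROM orders WHERE total IS NULL

Result:
id | product
---+--------
2  | Tablet 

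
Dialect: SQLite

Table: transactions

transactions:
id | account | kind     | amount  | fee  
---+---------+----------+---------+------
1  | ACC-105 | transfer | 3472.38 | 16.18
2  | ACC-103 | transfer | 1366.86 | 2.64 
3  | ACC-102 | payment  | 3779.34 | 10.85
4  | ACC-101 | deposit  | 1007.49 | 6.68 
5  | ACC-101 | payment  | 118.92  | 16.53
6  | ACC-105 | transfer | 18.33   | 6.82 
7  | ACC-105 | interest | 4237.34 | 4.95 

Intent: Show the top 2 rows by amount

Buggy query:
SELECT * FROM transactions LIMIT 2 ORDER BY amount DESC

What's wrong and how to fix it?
Bug: ORDER BY cannot follow LIMIT; LIMIT is the final clause

Fix: Sort with ORDER BY, then apply LIMIT

Corrected query:
SELECT * FROM transactions ORDER BY amount DESC LIMIT 2

Result:
id | account | kind     | amount  | fee  
---+---------+----------+---------+------
7  | ACC-105 | interest | 4237.34 | 4.95 
3  | ACC-102 | payment  | 3779.34 | 10.85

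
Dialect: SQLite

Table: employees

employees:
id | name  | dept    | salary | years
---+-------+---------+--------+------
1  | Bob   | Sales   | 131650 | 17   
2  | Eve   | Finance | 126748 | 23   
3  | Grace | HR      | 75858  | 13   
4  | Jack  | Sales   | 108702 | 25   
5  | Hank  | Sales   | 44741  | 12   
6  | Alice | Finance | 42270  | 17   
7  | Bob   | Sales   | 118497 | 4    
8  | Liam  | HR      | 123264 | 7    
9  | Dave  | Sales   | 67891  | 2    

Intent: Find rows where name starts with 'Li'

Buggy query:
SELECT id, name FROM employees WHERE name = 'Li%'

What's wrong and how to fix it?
Bug: Wildcards only work with LIKE; '=' treats '%' as a literal character

Fix: Use LIKE for wildcard pattern matching

Corrected query:
SELECT id, name FROM employees WHERE name LIKE 'Li%'

Result:
id | name
---+-----
8  | Liam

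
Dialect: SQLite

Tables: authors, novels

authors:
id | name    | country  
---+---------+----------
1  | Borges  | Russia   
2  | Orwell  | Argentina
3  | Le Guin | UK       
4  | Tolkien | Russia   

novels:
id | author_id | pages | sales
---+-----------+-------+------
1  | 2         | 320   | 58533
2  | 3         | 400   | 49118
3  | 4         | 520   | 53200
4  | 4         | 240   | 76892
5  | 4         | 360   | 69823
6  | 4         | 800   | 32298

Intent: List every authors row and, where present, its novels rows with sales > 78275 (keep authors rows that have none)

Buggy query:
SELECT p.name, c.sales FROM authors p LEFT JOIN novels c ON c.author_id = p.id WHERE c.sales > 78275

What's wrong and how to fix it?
Bug: A WHERE condition on the right-hand table after LEFT JOIN drops unmatched parents

Fix: Move the right-table condition into the ON clause so unmatched parents are kept

Corrected query:
SELECT p.name, c.sales FROM authors p LEFT JOIN novels c ON c.author_id = p.id AND c.sales > 78275

Result:
name    | sales
--------+------
Borges  | NULL 
Orwell  | NULL 
Le Guin | NULL 
Tolkien | NULL 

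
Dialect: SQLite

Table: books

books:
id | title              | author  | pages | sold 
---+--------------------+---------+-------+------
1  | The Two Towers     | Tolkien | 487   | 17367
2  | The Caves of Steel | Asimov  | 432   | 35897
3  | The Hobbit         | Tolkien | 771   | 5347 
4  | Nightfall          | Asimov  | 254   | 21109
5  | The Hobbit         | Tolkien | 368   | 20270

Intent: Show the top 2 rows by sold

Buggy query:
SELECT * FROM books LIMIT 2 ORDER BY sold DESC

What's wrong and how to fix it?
Bug: ORDER BY cannot follow LIMIT; LIMIT is the final clause

Fix: Swap the clauses: ORDER BY first, then LIMIT

Corrected query:
SELECT * FROM books ORDER BY sold DESC LIMIT 2

Result:
id | title              | author | pages | sold 
---+--------------------+--------+-------+------
2  | The Caves of Steel | Asimov | 432   | 35897
4  | Nightfall          | Asimov | 254   | 21109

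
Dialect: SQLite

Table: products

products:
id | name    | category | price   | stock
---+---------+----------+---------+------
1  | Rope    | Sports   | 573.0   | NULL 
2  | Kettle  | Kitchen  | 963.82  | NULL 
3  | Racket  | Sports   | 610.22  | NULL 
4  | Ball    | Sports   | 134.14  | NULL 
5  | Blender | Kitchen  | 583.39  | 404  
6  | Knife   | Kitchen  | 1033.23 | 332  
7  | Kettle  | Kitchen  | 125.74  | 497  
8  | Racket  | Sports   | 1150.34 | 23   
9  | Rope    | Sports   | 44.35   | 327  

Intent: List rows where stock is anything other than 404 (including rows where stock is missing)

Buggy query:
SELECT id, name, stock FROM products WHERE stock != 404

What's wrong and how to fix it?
Bug: Inequality against NULL is unknown, not true; rows with NULL are dropped

Fix: Add an explicit OR stock IS NULL to include the missing-value rows

Corrected query:
SELECT id, name, stock FROM products WHERE stock != 404 OR stock IS NULL

Result:
id | name   | stock
---+--------+------
1  | Rope   | NULL 
2  | Kettle | NULL 
3  | Racket | NULL 
4  | Ball   | NULL 
6  | Knife  | 332  
7  | Kettle | 497  
8  | Racket | 23   
9  | Rope   | 327  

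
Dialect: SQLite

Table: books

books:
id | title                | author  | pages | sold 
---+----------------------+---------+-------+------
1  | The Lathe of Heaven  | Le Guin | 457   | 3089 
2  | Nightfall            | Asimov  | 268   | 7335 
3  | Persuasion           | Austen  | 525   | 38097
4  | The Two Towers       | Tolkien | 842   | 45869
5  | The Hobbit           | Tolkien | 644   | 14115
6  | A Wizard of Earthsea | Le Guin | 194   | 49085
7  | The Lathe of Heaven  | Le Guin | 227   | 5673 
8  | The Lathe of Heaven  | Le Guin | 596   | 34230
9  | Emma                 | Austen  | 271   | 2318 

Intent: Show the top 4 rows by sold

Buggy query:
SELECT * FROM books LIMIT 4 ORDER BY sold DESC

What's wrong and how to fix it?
Bug: ORDER BY cannot follow LIMIT; LIMIT is the final clause

Fix: Sort with ORDER BY, then apply LIMIT

Corrected query:
SELECT * FROM books ORDER BY sold DESC LIMIT 4

Result:
id | title                | author  | pages | sold 
---+----------------------+---------+-------+------
6  | A Wizard of Earthsea | Le Guin | 194   | 49085
4  | The Two Towers       | Tolkien | 842   | 45869
3  | Persuasion           | Austen  | 525   | 38097
8  | The Lathe of Heaven  | Le Guin | 596   | 34230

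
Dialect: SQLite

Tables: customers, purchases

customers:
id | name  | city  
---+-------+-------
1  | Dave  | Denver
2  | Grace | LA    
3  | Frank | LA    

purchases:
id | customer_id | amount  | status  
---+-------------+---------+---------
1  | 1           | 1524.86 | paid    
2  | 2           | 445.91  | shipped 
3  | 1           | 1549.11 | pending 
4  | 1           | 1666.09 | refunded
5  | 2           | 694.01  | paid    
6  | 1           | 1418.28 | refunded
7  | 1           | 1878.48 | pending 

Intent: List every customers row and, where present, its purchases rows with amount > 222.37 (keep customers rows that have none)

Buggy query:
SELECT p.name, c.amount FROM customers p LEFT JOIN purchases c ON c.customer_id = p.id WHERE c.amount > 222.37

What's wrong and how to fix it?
Bug: Filtering c.amount in WHERE discards the NULL rows produced by LEFT JOIN, turning it into an inner join

Fix: Move the right-table condition into the ON clause so unmatched parents are kept

Corrected query:
SELECT p.name, c.amount FROM customers p LEFT JOIN purchases c ON c.customer_id = p.id AND c.amount > 222.37

Result:
name  | amount 
------+--------
Dave  | 1418.28
Dave  | 1524.86
Dave  | 1549.11
Dave  | 1666.09
Dave  | 1878.48
Grace | 445.91 
Grace | 694.01 
Frank | NULL   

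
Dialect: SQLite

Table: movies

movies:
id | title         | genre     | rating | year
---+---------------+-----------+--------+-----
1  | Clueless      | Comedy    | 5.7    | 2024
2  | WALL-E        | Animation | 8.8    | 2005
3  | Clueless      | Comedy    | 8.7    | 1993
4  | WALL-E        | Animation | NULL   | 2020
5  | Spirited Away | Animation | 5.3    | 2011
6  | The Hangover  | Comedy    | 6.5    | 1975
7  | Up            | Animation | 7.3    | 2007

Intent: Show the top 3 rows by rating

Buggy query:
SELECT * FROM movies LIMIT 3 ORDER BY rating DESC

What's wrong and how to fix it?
Bug: ORDER BY cannot follow LIMIT; LIMIT is the final clause

Fix: Sort with ORDER BY, then apply LIMIT

Corrected query:
SELECT * FROM movies ORDER BY rating DESC LIMIT 3

Result:
id | title    | genre     | rating | year
---+----------+-----------+--------+-----
2  | WALL-E   | Animation | 8.8    | 2005
3  | Clueless | Comedy    | 8.7    | 1993
7  | Up       | Animation | 7.3    | 2007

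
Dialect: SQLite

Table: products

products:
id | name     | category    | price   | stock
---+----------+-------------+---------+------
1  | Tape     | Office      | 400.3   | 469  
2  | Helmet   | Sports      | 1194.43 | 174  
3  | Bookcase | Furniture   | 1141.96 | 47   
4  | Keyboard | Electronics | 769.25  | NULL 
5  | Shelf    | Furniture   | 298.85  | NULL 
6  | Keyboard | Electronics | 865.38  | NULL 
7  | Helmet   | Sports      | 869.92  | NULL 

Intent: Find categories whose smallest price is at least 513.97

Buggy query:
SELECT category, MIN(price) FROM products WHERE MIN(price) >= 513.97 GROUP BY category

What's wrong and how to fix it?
Bug: MIN() in WHERE is a misuse of aggregate

Fix: Use HAVING for the per-group MIN condition

Corrected query:
SELECT category, MIN(price) FROM products GROUP BY category HAVING MIN(price) >= 513.97

Result:
category    | MIN(price)
------------+-----------
Electronics | 769.25    
Sports      | 869.92    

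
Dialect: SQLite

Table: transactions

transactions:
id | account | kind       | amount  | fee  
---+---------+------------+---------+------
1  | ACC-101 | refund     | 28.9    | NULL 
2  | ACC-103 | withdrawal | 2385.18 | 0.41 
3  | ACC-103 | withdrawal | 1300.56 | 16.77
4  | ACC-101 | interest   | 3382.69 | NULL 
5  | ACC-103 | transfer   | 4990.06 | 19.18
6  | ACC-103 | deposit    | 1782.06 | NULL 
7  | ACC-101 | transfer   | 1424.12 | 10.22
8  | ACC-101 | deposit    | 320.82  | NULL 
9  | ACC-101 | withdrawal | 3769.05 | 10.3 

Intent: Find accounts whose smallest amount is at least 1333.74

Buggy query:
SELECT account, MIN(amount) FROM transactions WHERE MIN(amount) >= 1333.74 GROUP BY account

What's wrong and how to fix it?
Bug: MIN() in WHERE is a misuse of aggregate

Fix: Replace WHERE with HAVING after the GROUP BY

Corrected query:
SELECT account, MIN(amount) FROM transactions GROUP BY account HAVING MIN(amount) >= 1333.74

Result:
(no rows)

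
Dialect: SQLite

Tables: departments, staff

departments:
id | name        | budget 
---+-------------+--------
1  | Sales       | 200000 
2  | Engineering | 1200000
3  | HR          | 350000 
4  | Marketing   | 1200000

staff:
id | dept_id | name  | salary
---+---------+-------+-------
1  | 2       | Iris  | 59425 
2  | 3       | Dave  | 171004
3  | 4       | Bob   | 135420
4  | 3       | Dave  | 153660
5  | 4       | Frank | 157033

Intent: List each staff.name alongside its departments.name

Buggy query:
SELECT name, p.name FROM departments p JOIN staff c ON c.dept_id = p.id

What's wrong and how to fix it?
Bug: 'name' exists in both joined tables, so the database can't tell which one is meant

Fix: Qualify the column with its table alias (c.name)

Corrected query:
SELECT c.name, p.name FROM departments p JOIN staff c ON c.dept_id = p.id

Result:
name  | name       
------+------------
Iris  | Engineering
Dave  | HR         
Bob   | Marketing  
Dave  | HR         
Frank | Marketing  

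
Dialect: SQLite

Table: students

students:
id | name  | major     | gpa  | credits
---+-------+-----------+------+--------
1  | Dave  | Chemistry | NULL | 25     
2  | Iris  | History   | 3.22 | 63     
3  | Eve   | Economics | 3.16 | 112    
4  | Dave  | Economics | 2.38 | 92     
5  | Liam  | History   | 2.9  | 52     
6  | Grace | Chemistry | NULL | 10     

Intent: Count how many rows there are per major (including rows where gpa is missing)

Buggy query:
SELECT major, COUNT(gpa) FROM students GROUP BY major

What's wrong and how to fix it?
Bug: COUNT(column) counts non-NULL values only; rows with NULL gpa aren't counted

Fix: Replace COUNT(gpa) with COUNT(*)

Corrected query:
SELECT major, COUNT(*) FROM students GROUP BY major

Result:
major     | COUNT(*)
----------+---------
Chemistry | 2       
Economics | 2       
History   | 2       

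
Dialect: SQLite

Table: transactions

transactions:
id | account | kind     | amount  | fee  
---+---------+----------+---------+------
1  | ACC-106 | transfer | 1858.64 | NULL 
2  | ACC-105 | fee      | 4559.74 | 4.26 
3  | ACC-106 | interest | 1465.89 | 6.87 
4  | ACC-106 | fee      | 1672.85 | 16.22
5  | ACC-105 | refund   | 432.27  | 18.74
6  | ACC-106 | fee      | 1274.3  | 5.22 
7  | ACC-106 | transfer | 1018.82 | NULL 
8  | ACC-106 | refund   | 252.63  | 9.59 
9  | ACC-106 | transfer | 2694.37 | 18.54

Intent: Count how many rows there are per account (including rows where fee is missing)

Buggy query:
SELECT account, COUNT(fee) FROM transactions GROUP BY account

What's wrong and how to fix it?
Bug: COUNT(column) counts non-NULL values only; rows with NULL fee aren't counted

Fix: Replace COUNT(fee) with COUNT(*)

Corrected query:
SELECT account, COUNT(*) FROM transactions GROUP BY account

Result:
account | COUNT(*)
--------+---------
ACC-105 | 2       
ACC-106 | 7       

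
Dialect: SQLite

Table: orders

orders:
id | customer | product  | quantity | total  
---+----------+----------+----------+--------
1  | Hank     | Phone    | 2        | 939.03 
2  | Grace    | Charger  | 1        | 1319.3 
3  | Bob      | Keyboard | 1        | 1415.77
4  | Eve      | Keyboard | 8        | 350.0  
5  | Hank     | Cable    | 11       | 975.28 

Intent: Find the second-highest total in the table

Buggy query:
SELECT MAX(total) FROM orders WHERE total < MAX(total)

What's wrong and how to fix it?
Bug: MAX(total) on the right of the comparison is an aggregate-in-WHERE error

Fix: Put the inner MAX in a scalar subquery

Corrected query:
SELECT MAX(total) FROM orders WHERE total < (SELECT MAX(total) FROM orders)

Result:
MAX(total)
----------
1319.3    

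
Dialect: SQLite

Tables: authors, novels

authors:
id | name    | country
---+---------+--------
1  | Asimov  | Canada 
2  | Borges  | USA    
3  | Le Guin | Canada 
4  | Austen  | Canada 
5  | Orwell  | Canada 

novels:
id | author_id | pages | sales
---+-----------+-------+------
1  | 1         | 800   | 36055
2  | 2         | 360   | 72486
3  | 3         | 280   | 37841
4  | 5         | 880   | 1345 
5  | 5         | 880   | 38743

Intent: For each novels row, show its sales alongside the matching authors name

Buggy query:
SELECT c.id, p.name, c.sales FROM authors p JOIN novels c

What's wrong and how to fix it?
Bug: JOIN with no ON clause produces a cartesian product; every novels row pairs with every authors row

Fix: Add ON c.author_id = p.id to the JOIN

Corrected query:
SELECT c.id, p.name, c.sales FROM authors p JOIN novels c ON c.author_id = p.id

Result:
id | name    | sales
---+---------+------
1  | Asimov  | 36055
2  | Borges  | 72486
3  | Le Guin | 37841
4  | Orwell  | 1345 
5  | Orwell  | 38743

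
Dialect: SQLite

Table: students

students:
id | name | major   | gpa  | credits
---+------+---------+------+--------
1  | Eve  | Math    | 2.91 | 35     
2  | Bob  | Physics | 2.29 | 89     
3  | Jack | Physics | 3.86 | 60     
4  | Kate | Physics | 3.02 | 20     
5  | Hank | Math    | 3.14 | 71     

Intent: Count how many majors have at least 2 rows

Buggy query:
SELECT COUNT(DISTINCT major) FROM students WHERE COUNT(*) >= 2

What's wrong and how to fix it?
Bug: WHERE filters individual rows, not groups, so a group-level COUNT is invalid there

Fix: Group first with HAVING COUNT(*) >= 2, then COUNT the resulting groups

Corrected query:
SELECT COUNT(*) FROM (SELECT major FROM students GROUP BY major HAVING COUNT(*) >= 2)

Result:
COUNT(*)
--------
2       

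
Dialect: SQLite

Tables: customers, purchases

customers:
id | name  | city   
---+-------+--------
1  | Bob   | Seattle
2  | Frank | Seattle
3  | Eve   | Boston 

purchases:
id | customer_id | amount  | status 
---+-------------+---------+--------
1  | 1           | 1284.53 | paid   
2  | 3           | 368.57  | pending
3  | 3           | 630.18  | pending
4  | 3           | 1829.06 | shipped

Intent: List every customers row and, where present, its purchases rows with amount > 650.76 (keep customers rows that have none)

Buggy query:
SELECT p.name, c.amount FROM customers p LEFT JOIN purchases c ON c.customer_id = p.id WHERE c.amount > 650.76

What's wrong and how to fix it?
Bug: Filtering c.amount in WHERE discards the NULL rows produced by LEFT JOIN, turning it into an inner join

Fix: Move the right-table condition into the ON clause so unmatched parents are kept

Corrected query:
SELECT p.name, c.amount FROM customers p LEFT JOIN purchases c ON c.customer_id = p.id AND c.amount > 650.76

Result:
name  | amount 
------+--------
Bob   | 1284.53
Frank | NULL   
Eve   | 1829.06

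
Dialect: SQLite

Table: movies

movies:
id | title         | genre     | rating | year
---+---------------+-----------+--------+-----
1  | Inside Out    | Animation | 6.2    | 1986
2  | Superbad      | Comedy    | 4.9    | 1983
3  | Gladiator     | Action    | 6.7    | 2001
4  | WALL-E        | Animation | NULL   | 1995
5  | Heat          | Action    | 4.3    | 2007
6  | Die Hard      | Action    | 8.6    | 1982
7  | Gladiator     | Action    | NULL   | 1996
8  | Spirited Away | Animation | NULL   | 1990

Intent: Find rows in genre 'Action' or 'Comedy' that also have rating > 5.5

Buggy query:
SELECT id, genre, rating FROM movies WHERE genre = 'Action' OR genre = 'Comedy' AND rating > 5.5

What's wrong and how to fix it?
Bug: Without parentheses, AND is evaluated before OR, so the rating filter only applies to the 'Comedy' branch

Fix: Group the OR with parentheses (or use IN), then AND the threshold

Corrected query:
SELECT id, genre, rating FROM movies WHERE (genre = 'Action' OR genre = 'Comedy') AND rating > 5.5

Result:
id | genre  | rating
---+--------+-------
3  | Action | 6.7   
6  | Action | 8.6   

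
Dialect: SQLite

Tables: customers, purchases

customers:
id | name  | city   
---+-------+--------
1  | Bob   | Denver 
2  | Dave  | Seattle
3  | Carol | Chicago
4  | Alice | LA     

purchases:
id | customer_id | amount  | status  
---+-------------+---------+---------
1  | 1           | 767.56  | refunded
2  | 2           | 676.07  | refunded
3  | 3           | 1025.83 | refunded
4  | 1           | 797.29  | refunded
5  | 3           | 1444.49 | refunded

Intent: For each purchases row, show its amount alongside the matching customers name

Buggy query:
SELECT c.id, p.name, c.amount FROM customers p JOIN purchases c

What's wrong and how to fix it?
Bug: Missing join condition: each purchases row is matched to all customers rows instead of just its own

Fix: Specify the join condition linking the foreign key to the parent id

Corrected query:
SELECT c.id, p.name, c.amount FROM customers p JOIN purchases c ON c.customer_id = p.id

Result:
id | name  | amount 
---+-------+--------
1  | Bob   | 767.56 
2  | Dave  | 676.07 
3  | Carol | 1025.83
4  | Bob   | 797.29 
5  | Carol | 1444.49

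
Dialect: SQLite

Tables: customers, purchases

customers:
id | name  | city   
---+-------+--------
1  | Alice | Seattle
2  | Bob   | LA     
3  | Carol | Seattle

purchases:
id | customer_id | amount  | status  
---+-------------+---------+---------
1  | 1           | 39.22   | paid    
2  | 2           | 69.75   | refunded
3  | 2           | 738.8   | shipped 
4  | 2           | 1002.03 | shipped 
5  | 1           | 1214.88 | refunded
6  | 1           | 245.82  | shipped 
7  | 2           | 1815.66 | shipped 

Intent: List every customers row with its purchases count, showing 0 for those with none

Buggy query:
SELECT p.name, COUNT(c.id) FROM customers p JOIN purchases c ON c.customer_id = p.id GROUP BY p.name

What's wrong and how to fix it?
Bug: INNER JOIN drops customers rows that have no matching purchases rows

Fix: Switch to LEFT JOIN to retain unmatched parent rows

Corrected query:
SELECT p.name, COUNT(c.id) FROM customers p LEFT JOIN purchases c ON c.customer_id = p.id GROUP BY p.name

Result:
name  | COUNT(c.id)
------+------------
Alice | 3          
Bob   | 4          
Carol | 0          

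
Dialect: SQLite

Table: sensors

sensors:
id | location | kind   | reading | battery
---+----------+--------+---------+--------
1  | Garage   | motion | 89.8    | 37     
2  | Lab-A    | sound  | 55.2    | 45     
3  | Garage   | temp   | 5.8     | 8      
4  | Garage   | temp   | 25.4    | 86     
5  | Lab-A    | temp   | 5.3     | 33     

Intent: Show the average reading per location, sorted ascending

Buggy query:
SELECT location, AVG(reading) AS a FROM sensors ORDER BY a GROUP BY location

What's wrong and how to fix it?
Bug: ORDER BY appears before GROUP BY; SQL clause order requires GROUP BY first

Fix: Reorder: SELECT … FROM … GROUP BY … ORDER BY …

Corrected query:
SELECT location, AVG(reading) AS a FROM sensors GROUP BY location ORDER BY a

Result:
location | a        
---------+----------
Lab-A    | 30.25    
Garage   | 40.333333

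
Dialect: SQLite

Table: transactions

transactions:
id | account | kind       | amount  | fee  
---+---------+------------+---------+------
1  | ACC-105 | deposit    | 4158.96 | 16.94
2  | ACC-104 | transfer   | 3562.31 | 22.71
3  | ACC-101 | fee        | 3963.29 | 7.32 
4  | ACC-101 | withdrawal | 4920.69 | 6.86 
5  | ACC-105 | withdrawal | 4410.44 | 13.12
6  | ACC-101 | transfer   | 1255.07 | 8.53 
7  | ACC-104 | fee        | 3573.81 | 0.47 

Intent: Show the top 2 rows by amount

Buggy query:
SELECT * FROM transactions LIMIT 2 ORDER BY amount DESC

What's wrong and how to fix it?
Bug: ORDER BY cannot follow LIMIT; LIMIT is the final clause

Fix: Sort with ORDER BY, then apply LIMIT

Corrected query:
SELECT * FROM transactions ORDER BY amount DESC LIMIT 2

Result:
id | account | kind       | amount  | fee  
---+---------+------------+---------+------
4  | ACC-101 | withdrawal | 4920.69 | 6.86 
5  | ACC-105 | withdrawal | 4410.44 | 13.12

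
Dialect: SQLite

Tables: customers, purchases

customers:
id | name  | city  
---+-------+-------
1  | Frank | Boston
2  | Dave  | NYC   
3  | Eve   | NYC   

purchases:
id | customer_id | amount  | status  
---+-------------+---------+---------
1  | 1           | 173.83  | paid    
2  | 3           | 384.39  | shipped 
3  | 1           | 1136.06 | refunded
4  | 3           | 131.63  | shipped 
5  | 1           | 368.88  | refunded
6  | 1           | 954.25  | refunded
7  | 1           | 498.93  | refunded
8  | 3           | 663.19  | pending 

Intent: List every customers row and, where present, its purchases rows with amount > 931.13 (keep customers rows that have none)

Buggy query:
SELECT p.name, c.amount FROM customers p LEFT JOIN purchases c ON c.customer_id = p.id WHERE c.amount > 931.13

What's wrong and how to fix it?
Bug: A WHERE condition on the right-hand table after LEFT JOIN drops unmatched parents

Fix: Move the right-table condition into the ON clause so unmatched parents are kept

Corrected query:
SELECT p.name, c.amount FROM customers p LEFT JOIN purchases c ON c.customer_id = p.id AND c.amount > 931.13

Result:
name  | amount 
------+--------
Frank | 954.25 
Frank | 1136.06
Dave  | NULL   
Eve   | NULL   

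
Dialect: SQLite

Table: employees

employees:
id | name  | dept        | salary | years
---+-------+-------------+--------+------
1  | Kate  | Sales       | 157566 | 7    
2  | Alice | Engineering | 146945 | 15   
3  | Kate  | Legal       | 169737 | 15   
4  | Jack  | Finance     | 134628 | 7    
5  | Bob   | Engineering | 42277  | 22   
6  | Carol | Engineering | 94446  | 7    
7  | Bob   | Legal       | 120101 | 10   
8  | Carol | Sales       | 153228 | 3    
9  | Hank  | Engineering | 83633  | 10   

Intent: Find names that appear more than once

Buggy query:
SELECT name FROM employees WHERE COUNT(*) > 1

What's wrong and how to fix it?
Bug: WHERE can't reference COUNT(*); aggregates are computed after WHERE

Fix: Group first, then use HAVING for the count condition

Corrected query:
SELECT name FROM employees GROUP BY name HAVING COUNT(*) > 1

Result:
name 
-----
Bob  
Carol
Kate 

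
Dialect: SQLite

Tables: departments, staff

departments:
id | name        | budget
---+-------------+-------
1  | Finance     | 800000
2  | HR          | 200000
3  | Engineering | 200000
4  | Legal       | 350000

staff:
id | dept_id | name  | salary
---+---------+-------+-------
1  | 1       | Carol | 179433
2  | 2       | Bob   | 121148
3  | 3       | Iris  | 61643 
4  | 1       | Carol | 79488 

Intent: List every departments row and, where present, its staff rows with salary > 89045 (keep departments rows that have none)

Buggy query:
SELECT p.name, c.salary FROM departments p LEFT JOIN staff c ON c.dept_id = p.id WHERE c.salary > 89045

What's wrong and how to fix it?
Bug: A WHERE condition on the right-hand table after LEFT JOIN drops unmatched parents

Fix: Move the right-table condition into the ON clause so unmatched parents are kept

Corrected query:
SELECT p.name, c.salary FROM departments p LEFT JOIN staff c ON c.dept_id = p.id AND c.salary > 89045

Result:
name        | salary
------------+-------
Finance     | 179433
HR          | 121148
Engineering | NULL  
Legal       | NULL  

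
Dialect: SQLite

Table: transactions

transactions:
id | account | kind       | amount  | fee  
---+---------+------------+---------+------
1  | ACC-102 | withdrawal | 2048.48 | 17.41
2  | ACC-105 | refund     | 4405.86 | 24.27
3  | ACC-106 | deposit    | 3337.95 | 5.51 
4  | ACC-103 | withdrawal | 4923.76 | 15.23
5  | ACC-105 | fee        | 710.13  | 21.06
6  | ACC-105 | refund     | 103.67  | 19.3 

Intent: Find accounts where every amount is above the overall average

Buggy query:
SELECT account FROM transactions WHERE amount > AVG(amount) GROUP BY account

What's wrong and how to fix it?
Bug: AVG() is an aggregate; it can't sit directly in WHERE

Fix: Use a subquery for AVG and a HAVING MIN(...) filter so the condition holds for every row in the group

Corrected query:
SELECT account FROM transactions GROUP BY account HAVING MIN(amount) > (SELECT AVG(amount) FROM transactions)

Result:
account
-------
ACC-103
ACC-106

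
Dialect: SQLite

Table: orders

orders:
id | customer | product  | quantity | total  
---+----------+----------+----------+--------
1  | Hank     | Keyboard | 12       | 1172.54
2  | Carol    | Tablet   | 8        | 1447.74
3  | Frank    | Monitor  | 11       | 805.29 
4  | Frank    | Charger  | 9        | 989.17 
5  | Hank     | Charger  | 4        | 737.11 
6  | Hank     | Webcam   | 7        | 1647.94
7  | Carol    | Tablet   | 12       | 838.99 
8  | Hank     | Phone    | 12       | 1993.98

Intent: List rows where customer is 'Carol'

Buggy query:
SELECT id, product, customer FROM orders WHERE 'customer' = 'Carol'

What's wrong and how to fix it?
Bug: 'customer' in single quotes is a string literal, not the column; the comparison is literal-vs-literal and never true

Fix: Remove the quotes around the column name (or use double quotes for an identifier)

Corrected query:
SELECT id, product, customer FROM orders WHERE customer = 'Carol'

Result:
id | product | customer
---+---------+---------
2  | Tablet  | Carol   
7  | Tablet  | Carol   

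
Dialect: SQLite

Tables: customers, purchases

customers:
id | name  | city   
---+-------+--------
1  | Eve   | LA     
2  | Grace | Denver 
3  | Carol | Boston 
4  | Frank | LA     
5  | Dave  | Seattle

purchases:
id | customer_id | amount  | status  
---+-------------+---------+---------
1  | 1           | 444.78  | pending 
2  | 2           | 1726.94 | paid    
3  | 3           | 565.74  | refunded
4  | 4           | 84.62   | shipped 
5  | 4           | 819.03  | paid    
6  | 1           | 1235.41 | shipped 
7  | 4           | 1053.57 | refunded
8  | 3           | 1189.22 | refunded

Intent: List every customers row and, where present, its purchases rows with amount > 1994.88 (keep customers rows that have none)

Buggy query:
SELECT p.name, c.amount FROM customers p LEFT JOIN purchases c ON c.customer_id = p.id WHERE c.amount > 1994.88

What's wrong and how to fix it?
Bug: Filtering c.amount in WHERE discards the NULL rows produced by LEFT JOIN, turning it into an inner join

Fix: Move the right-table condition into the ON clause so unmatched parents are kept

Corrected query:
SELECT p.name, c.amount FROM customers p LEFT JOIN purchases c ON c.customer_id = p.id AND c.amount > 1994.88

Result:
name  | amount
------+-------
Eve   | NULL  
Grace | NULL  
Carol | NULL  
Frank | NULL  
Dave  | NULL  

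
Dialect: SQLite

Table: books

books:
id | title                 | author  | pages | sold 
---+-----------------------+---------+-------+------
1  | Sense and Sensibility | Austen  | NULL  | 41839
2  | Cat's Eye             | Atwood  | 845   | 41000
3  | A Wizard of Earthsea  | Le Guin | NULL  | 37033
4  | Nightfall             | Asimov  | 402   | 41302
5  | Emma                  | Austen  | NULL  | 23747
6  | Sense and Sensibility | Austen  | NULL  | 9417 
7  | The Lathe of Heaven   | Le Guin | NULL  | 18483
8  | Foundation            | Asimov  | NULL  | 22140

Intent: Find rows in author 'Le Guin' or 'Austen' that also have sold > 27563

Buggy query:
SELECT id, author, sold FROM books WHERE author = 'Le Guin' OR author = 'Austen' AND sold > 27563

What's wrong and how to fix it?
Bug: Without parentheses, AND is evaluated before OR, so the sold filter only applies to the 'Austen' branch

Fix: Group the OR with parentheses (or use IN), then AND the threshold

Corrected query:
SELECT id, author, sold FROM books WHERE (author = 'Le Guin' OR author = 'Austen') AND sold > 27563

Result:
id | author  | sold 
---+---------+------
1  | Austen  | 41839
3  | Le Guin | 37033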